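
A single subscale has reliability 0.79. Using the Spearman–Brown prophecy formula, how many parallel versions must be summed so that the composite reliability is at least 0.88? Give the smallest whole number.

k ≥ ρ*(1−ρ₁)/(ρ₁(1−ρ*)) = 0.88·0.21 / (0.79·0.12) = 1.949.
Smallest integer k = 2.

2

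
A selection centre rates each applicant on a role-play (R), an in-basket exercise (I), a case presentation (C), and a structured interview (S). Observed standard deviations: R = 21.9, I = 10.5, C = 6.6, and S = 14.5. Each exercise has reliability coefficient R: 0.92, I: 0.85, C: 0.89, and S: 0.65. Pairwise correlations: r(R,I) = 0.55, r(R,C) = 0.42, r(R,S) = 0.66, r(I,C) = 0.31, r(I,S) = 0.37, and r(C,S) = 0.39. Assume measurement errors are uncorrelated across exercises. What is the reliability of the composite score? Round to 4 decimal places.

Var(R+I+C+S) = 21.9² + 10.5² + 6.6² + 14.5² + 2·[21.9·10.5·0.55 + 21.9·6.6·0.42 + 21.9·14.5·0.66 + 10.5·6.6·0.31 + 10.5·14.5·0.37 + 6.6·14.5·0.39] = 843.67 + 1023.8 = 1867.47.
Because errors are independent across components, Cov(Tᵢ,Tⱼ) = Cov(Xᵢ,Xⱼ); the off-diagonal part of the true-score variance is the same as above.
True-score variance = [21.9²·0.92 + 10.5²·0.85 + 6.6²·0.89 + 14.5²·0.65] + 1023.8 = 710.385 + 1023.8 = 1734.19.
Reliability = 1734.19 / 1867.47 = 0.9286.

0.9286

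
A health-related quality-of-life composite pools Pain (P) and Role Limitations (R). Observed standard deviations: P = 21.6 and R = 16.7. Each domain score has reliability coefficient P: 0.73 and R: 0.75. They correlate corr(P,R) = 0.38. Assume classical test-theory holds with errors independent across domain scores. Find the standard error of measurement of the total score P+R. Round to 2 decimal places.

13.99

Var(total) = 745.45 + 274.147 = 1019.6.
True-score variance = 549.756 + 274.147 = 823.904, so reliability = 0.8081.
Error variance = 1019.6 − 823.904 = 195.694; SEM = √195.694 = 13.99.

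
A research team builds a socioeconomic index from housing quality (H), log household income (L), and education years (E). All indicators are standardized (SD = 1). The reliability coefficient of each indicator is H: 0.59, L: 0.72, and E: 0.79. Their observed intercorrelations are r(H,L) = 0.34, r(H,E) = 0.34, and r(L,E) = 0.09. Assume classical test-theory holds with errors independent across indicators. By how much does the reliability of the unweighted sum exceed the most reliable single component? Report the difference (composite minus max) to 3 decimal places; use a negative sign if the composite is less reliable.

Var(sum) = 3 + 1.54 = 4.54; true-score variance = 2.1 + 1.54 = 3.64; composite reliability = 0.8018.
Max component reliability = 0.7900.
Difference = 0.8018 − 0.7900 = 0.012.

0.012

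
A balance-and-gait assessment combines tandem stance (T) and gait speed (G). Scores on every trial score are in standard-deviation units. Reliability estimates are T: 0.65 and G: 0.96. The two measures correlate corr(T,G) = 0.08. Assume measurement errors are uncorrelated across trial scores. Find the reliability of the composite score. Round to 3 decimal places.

0.819

Var(T+G) = 2 + 2·[0.08] = 2 + 0.16 = 2.16.
With uncorrelated errors the cross-covariances are all true-score covariance, so they carry over unchanged; only the diagonal terms shrink to ρᵢσᵢ².
True-score variance = [0.65 + 0.96] + 0.16 = 1.61 + 0.16 = 1.77.
Reliability = 1.77 / 2.16 = 0.819.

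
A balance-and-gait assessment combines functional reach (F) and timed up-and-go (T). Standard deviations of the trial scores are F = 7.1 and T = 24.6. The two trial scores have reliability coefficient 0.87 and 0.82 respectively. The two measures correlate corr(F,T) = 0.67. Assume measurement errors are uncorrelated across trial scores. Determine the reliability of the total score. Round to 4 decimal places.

0.8702

Var(F+T) = 7.1² + 24.6² + 2·[7.1·24.6·0.67] = 655.57 + 234.044 = 889.614.
Under uncorrelated errors the observed covariances equal the true-score covariances, so only the own-variance terms attenuate.
True-score variance = [7.1²·0.87 + 24.6²·0.82] + 234.044 = 540.088 + 234.044 = 774.132.
Reliability = 774.132 / 889.614 = 0.8702.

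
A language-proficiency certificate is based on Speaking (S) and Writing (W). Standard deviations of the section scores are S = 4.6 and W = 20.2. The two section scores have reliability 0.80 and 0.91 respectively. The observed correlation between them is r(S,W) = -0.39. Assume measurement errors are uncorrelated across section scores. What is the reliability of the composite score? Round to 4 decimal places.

0.8852

Var(S+W) = 4.6² + 20.2² + 2·[4.6·20.2·(-0.39)] = 429.2 − 72.4776 = 356.722.
Because errors are independent across components, Cov(Tᵢ,Tⱼ) = Cov(Xᵢ,Xⱼ); the off-diagonal part of the true-score variance is the same as above.
True-score variance = [4.6²·0.80 + 20.2²·0.91] − 72.4776 = 388.244 − 72.4776 = 315.767.
Reliability = 315.767 / 356.722 = 0.8852.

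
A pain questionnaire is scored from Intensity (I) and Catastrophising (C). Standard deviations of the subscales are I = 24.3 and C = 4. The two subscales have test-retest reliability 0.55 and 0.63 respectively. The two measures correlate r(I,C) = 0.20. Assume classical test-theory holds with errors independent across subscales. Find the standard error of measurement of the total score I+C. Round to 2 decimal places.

16.48

Var(total) = 606.49 + 38.88 = 645.37.
True-score variance = 334.85 + 38.88 = 373.73, so reliability = 0.5791.
Error variance = 645.37 − 373.73 = 271.64; SEM = √271.64 = 16.48.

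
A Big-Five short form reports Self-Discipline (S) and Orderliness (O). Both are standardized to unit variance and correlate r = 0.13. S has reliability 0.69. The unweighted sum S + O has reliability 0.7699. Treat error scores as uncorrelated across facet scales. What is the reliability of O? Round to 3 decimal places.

Var(S+O) = 2 + 2·0.13 = 2.260.
True-score variance = ρ_S + ρ_O + 2·0.13, so 0.7699 = (0.69 + ρ_O + 0.26) / 2.260.
ρ_O = 0.7699·2.260 − 0.69 − 0.26 = 0.790.

0.790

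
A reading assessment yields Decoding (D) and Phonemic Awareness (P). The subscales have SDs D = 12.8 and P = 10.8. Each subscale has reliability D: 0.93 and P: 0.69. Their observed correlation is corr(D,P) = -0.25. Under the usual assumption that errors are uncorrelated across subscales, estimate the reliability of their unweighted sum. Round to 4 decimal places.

Var(D+P) = 12.8² + 10.8² + 2·[12.8·10.8·(-0.25)] = 280.48 − 69.12 = 211.36.
With uncorrelated errors the cross-covariances are all true-score covariance, so they carry over unchanged; only the diagonal terms shrink to ρᵢσᵢ².
True-score variance = [12.8²·0.93 + 10.8²·0.69] − 69.12 = 232.853 − 69.12 = 163.733.
Reliability = 163.733 / 211.36 = 0.7747.

0.7747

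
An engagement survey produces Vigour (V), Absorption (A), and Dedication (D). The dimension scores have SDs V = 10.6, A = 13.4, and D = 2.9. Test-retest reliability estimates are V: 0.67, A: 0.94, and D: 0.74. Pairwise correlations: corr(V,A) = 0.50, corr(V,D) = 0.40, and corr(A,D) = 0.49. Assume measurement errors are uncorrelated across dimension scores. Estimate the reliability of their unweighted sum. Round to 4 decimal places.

Var(V+A+D) = 10.6² + 13.4² + 2.9² + 2·[10.6·13.4·0.50 + 10.6·2.9·0.40 + 13.4·2.9·0.49] = 300.33 + 204.715 = 505.045.
Because errors are independent across components, Cov(Tᵢ,Tⱼ) = Cov(Xᵢ,Xⱼ); the off-diagonal part of the true-score variance is the same as above.
True-score variance = [10.6²·0.67 + 13.4²·0.94 + 2.9²·0.74] + 204.715 = 250.291 + 204.715 = 455.006.
Reliability = 455.006 / 505.045 = 0.9009.

0.9009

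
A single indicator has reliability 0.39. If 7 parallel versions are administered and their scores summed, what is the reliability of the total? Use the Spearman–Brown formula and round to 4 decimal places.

ρ_k = kρ / (1 + (k−1)ρ) = 7·0.39 / (1 + 6·0.39) = 2.730 / 3.340 = 0.8174.

0.8174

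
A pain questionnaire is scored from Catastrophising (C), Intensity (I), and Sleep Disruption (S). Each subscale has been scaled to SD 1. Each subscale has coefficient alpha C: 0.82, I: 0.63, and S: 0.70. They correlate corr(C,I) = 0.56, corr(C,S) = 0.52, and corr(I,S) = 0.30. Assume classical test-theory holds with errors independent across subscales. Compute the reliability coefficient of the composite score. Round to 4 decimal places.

Var(C+I+S) = 3 + 2·[0.56 + 0.52 + 0.30] = 3 + 2.76 = 5.76.
With uncorrelated errors the cross-covariances are all true-score covariance, so they carry over unchanged; only the diagonal terms shrink to ρᵢσᵢ².
True-score variance = [0.82 + 0.63 + 0.70] + 2.76 = 2.15 + 2.76 = 4.91.
Reliability = 4.91 / 5.76 = 0.8524.

0.8524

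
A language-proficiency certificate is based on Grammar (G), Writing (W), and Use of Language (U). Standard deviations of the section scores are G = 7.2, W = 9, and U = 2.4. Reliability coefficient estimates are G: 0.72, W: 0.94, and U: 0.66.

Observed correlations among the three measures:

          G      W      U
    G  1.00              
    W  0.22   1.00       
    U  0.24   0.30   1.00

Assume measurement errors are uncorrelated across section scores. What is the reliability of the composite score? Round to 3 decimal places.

0.887

Var(G+W+U) = 7.2² + 9² + 2.4² + 2·[7.2·9·0.22 + 7.2·2.4·0.24 + 9·2.4·0.30] = 138.6 + 49.7664 = 188.366.
Because errors are independent across components, Cov(Tᵢ,Tⱼ) = Cov(Xᵢ,Xⱼ); the off-diagonal part of the true-score variance is the same as above.
True-score variance = [7.2²·0.72 + 9²·0.94 + 2.4²·0.66] + 49.7664 = 117.266 + 49.7664 = 167.033.
Reliability = 167.033 / 188.366 = 0.887.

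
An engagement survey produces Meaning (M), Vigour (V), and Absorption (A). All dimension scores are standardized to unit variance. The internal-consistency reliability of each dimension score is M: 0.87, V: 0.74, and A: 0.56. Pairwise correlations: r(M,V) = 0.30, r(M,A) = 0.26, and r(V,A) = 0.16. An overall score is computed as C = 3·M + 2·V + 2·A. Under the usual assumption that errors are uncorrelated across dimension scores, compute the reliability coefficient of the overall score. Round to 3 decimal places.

0.841

Var(C) = 3² + 2² + 2² + 2·[6·0.30 + 6·0.26 + 4·0.16] = 17 + 8 = 25.
Under uncorrelated errors the observed covariances equal the true-score covariances, so only the own-variance terms attenuate.
True-score variance = [3²·0.87 + 2²·0.74 + 2²·0.56] + 8 = 13.03 + 8 = 21.03.
Reliability = 21.03 / 25 = 0.841.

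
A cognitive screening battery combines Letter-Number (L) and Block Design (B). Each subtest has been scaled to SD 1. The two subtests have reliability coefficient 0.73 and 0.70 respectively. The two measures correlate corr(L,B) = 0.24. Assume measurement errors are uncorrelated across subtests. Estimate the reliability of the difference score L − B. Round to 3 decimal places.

0.625

Var(L−B) = 1 + 1 − 2·0.24 = 2 − 0.48 = 1.52.
Under uncorrelated errors the observed covariances equal the true-score covariances, so only the own-variance terms attenuate.
True-score variance = [0.73 + 0.70] − 0.48 = 1.43 − 0.48 = 0.95.
Reliability = 0.95 / 1.52 = 0.625.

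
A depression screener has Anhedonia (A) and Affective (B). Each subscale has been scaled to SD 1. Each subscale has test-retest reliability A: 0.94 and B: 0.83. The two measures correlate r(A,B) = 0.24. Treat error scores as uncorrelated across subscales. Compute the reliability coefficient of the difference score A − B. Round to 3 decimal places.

Var(A−B) = 1 + 1 − 2·0.24 = 2 − 0.48 = 1.52.
Because errors are independent across components, Cov(Tᵢ,Tⱼ) = Cov(Xᵢ,Xⱼ); the off-diagonal part of the true-score variance is the same as above.
True-score variance = [0.94 + 0.83] − 0.48 = 1.77 − 0.48 = 1.29.
Reliability = 1.29 / 1.52 = 0.849.

0.849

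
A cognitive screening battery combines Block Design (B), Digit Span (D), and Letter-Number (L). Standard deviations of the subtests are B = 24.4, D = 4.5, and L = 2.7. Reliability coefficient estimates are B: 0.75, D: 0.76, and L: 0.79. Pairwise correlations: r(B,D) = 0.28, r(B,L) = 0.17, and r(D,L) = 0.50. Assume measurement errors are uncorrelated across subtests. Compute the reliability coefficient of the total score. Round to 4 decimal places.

0.7841

Var(B+D+L) = 24.4² + 4.5² + 2.7² + 2·[24.4·4.5·0.28 + 24.4·2.7·0.17 + 4.5·2.7·0.50] = 622.9 + 96.0372 = 718.937.
Under uncorrelated errors the observed covariances equal the true-score covariances, so only the own-variance terms attenuate.
True-score variance = [24.4²·0.75 + 4.5²·0.76 + 2.7²·0.79] + 96.0372 = 467.669 + 96.0372 = 563.706.
Reliability = 563.706 / 718.937 = 0.7841.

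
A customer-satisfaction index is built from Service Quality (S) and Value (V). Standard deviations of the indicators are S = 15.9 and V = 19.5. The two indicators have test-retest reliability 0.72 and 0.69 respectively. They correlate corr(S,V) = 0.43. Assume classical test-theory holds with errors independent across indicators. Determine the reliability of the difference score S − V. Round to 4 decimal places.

0.4851

Var(S−V) = 15.9² + 19.5² − 2·15.9·19.5·0.43 = 633.06 − 266.643 = 366.417.
Because errors are independent across components, Cov(Tᵢ,Tⱼ) = Cov(Xᵢ,Xⱼ); the off-diagonal part of the true-score variance is the same as above.
True-score variance = [15.9²·0.72 + 19.5²·0.69] − 266.643 = 444.396 − 266.643 = 177.753.
Reliability = 177.753 / 366.417 = 0.4851.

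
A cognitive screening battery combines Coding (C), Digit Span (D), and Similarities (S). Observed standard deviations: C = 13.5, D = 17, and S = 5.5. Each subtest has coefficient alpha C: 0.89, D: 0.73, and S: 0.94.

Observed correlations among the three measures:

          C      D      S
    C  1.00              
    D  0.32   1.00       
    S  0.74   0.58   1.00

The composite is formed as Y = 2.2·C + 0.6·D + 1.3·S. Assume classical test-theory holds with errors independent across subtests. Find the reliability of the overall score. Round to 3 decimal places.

Var(Y) = 2.2²·13.5² + 0.6²·17² + 1.3²·5.5² + 2·[1.32·13.5·17·0.32 + 2.86·13.5·5.5·0.74 + 0.78·17·5.5·0.58] = 1037.25 + 592.766 = 1630.02.
With uncorrelated errors the cross-covariances are all true-score covariance, so they carry over unchanged; only the diagonal terms shrink to ρᵢσᵢ².
True-score variance = [2.2²·13.5²·0.89 + 0.6²·17²·0.73 + 1.3²·5.5²·0.94] + 592.766 = 909.064 + 592.766 = 1501.83.
Reliability = 1501.83 / 1630.02 = 0.921.

0.921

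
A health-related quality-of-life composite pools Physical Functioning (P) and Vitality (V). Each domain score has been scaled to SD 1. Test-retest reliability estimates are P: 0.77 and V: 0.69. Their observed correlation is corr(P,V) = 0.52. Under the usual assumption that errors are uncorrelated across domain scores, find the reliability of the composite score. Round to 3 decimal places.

Var(P+V) = 2 + 2·[0.52] = 2 + 1.04 = 3.04.
Under uncorrelated errors the observed covariances equal the true-score covariances, so only the own-variance terms attenuate.
True-score variance = [0.77 + 0.69] + 1.04 = 1.46 + 1.04 = 2.5.
Reliability = 2.5 / 3.04 = 0.822.

0.822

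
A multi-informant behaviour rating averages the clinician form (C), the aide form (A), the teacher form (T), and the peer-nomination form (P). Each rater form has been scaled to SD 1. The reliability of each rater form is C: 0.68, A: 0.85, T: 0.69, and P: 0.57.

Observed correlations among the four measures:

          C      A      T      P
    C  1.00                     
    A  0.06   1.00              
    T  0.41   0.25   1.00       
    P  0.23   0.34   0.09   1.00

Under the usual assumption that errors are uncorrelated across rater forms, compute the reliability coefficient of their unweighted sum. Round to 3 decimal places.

Var(C+A+T+P) = 4 + 2·[0.06 + 0.41 + 0.23 + 0.25 + 0.34 + 0.09] = 4 + 2.76 = 6.76.
With uncorrelated errors the cross-covariances are all true-score covariance, so they carry over unchanged; only the diagonal terms shrink to ρᵢσᵢ².
True-score variance = [0.68 + 0.85 + 0.69 + 0.57] + 2.76 = 2.79 + 2.76 = 5.55.
Reliability = 5.55 / 6.76 = 0.821.

0.821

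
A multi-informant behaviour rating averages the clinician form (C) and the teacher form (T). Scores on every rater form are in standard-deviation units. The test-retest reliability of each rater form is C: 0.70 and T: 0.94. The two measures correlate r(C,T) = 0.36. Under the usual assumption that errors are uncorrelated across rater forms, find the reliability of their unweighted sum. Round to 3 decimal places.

Var(C+T) = 2 + 2·[0.36] = 2 + 0.72 = 2.72.
With uncorrelated errors the cross-covariances are all true-score covariance, so they carry over unchanged; only the diagonal terms shrink to ρᵢσᵢ².
True-score variance = [0.70 + 0.94] + 0.72 = 1.64 + 0.72 = 2.36.
Reliability = 2.36 / 2.72 = 0.868.

0.868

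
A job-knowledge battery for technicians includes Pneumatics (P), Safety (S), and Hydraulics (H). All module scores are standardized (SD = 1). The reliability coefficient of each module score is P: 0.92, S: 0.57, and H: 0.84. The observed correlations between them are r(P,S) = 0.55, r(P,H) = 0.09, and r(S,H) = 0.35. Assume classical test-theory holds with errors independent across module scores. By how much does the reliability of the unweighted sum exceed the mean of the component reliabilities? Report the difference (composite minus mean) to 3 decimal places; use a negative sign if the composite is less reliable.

Var(sum) = 3 + 1.98 = 4.98; true-score variance = 2.33 + 1.98 = 4.31; composite reliability = 0.8655.
Mean component reliability = 0.7767.
Difference = 0.8655 − 0.7767 = 0.089.

0.089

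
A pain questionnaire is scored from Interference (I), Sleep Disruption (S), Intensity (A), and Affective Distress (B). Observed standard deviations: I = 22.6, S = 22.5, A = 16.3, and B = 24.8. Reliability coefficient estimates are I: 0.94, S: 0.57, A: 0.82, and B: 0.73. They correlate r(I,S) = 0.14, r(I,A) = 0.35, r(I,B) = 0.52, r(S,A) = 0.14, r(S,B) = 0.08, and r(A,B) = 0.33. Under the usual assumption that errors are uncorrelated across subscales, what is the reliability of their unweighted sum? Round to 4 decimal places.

Var(I+S+A+B) = 22.6² + 22.5² + 16.3² + 24.8² + 2·[22.6·22.5·0.14 + 22.6·16.3·0.35 + 22.6·24.8·0.52 + 22.5·16.3·0.14 + 22.5·24.8·0.08 + 16.3·24.8·0.33] = 1897.74 + 1441.91 = 3339.65.
Under uncorrelated errors the observed covariances equal the true-score covariances, so only the own-variance terms attenuate.
True-score variance = [22.6²·0.94 + 22.5²·0.57 + 16.3²·0.82 + 24.8²·0.73] + 1441.91 = 1435.52 + 1441.91 = 2877.44.
Reliability = 2877.44 / 3339.65 = 0.8616.

0.8616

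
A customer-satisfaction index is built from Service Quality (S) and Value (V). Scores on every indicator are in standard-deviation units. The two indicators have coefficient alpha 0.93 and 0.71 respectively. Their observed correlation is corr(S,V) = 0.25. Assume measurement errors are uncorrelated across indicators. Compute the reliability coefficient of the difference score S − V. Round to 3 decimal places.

Var(S−V) = 1 + 1 − 2·0.25 = 2 − 0.5 = 1.5.
Under uncorrelated errors the observed covariances equal the true-score covariances, so only the own-variance terms attenuate.
True-score variance = [0.93 + 0.71] − 0.5 = 1.64 − 0.5 = 1.14.
Reliability = 1.14 / 1.5 = 0.760.

0.760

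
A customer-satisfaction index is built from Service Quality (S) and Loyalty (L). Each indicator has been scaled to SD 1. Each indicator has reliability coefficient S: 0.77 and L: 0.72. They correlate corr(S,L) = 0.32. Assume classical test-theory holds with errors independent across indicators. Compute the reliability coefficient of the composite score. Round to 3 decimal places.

0.807

Var(S+L) = 2 + 2·[0.32] = 2 + 0.64 = 2.64.
Because errors are independent across components, Cov(Tᵢ,Tⱼ) = Cov(Xᵢ,Xⱼ); the off-diagonal part of the true-score variance is the same as above.
True-score variance = [0.77 + 0.72] + 0.64 = 1.49 + 0.64 = 2.13.
Reliability = 2.13 / 2.64 = 0.807.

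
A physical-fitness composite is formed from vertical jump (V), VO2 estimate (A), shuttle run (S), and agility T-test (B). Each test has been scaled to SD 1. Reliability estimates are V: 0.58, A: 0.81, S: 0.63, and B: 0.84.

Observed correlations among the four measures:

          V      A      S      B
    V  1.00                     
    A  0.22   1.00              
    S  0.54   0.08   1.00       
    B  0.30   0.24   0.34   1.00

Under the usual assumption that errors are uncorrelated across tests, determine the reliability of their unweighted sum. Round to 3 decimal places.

Var(V+A+S+B) = 4 + 2·[0.22 + 0.54 + 0.30 + 0.08 + 0.24 + 0.34] = 4 + 3.44 = 7.44.
Under uncorrelated errors the observed covariances equal the true-score covariances, so only the own-variance terms attenuate.
True-score variance = [0.58 + 0.81 + 0.63 + 0.84] + 3.44 = 2.86 + 3.44 = 6.3.
Reliability = 6.3 / 7.44 = 0.847.

0.847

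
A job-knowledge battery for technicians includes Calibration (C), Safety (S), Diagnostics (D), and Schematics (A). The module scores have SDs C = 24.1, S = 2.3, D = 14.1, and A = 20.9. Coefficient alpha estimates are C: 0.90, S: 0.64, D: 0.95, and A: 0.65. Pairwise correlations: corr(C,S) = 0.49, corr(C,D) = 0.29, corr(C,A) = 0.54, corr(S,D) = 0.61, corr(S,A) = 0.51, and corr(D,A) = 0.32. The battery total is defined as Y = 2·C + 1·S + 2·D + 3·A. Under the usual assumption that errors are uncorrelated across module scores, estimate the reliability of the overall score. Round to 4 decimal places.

Var(Y) = 2²·24.1² + 2.3² + 2²·14.1² + 3²·20.9² + 2·[2·24.1·2.3·0.49 + 4·24.1·14.1·0.29 + 6·24.1·20.9·0.54 + 2·2.3·14.1·0.61 + 3·2.3·20.9·0.51 + 6·14.1·20.9·0.32] = 7055.06 + 5518.75 = 12573.8.
Under uncorrelated errors the observed covariances equal the true-score covariances, so only the own-variance terms attenuate.
True-score variance = [2²·24.1²·0.90 + 2.3²·0.64 + 2²·14.1²·0.95 + 3²·20.9²·0.65] + 5518.75 = 5405.12 + 5518.75 = 10923.9.
Reliability = 10923.9 / 12573.8 = 0.8688.

0.8688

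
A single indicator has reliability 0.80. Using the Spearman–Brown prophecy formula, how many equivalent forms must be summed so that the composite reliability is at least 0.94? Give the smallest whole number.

4

k ≥ ρ*(1−ρ₁)/(ρ₁(1−ρ*)) = 0.94·0.20 / (0.80·0.06) = 3.917.
Smallest integer k = 4.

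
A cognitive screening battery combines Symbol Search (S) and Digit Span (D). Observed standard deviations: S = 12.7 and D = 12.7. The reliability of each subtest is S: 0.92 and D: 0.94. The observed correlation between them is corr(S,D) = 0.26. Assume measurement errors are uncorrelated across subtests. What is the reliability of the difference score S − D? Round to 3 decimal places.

0.905

Var(S−D) = 12.7² + 12.7² − 2·12.7·12.7·0.26 = 322.58 − 83.8708 = 238.709.
Under uncorrelated errors the observed covariances equal the true-score covariances, so only the own-variance terms attenuate.
True-score variance = [12.7²·0.92 + 12.7²·0.94] − 83.8708 = 299.999 − 83.8708 = 216.129.
Reliability = 216.129 / 238.709 = 0.905.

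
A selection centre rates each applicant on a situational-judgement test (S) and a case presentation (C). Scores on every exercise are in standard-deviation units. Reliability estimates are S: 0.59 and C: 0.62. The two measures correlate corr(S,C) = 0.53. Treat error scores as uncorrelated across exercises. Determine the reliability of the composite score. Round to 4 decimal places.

0.7418

Var(S+C) = 2 + 2·[0.53] = 2 + 1.06 = 3.06.
Because errors are independent across components, Cov(Tᵢ,Tⱼ) = Cov(Xᵢ,Xⱼ); the off-diagonal part of the true-score variance is the same as above.
True-score variance = [0.59 + 0.62] + 1.06 = 1.21 + 1.06 = 2.27.
Reliability = 2.27 / 3.06 = 0.7418.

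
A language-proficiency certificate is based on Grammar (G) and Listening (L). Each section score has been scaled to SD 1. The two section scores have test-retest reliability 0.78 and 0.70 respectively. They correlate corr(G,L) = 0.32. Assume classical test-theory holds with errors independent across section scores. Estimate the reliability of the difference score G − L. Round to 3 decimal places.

0.618

Var(G−L) = 1 + 1 − 2·0.32 = 2 − 0.64 = 1.36.
Because errors are independent across components, Cov(Tᵢ,Tⱼ) = Cov(Xᵢ,Xⱼ); the off-diagonal part of the true-score variance is the same as above.
True-score variance = [0.78 + 0.70] − 0.64 = 1.48 − 0.64 = 0.84.
Reliability = 0.84 / 1.36 = 0.618.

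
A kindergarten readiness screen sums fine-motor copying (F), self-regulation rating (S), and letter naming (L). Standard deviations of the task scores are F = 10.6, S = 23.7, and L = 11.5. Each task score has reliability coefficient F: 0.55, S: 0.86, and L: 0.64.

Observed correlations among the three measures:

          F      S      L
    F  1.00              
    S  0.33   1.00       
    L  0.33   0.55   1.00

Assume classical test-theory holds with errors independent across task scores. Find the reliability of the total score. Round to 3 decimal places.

0.869

Var(F+S+L) = 10.6² + 23.7² + 11.5² + 2·[10.6·23.7·0.33 + 10.6·11.5·0.33 + 23.7·11.5·0.55] = 806.3 + 546.064 = 1352.36.
With uncorrelated errors the cross-covariances are all true-score covariance, so they carry over unchanged; only the diagonal terms shrink to ρᵢσᵢ².
True-score variance = [10.6²·0.55 + 23.7²·0.86 + 11.5²·0.64] + 546.064 = 629.491 + 546.064 = 1175.56.
Reliability = 1175.56 / 1352.36 = 0.869.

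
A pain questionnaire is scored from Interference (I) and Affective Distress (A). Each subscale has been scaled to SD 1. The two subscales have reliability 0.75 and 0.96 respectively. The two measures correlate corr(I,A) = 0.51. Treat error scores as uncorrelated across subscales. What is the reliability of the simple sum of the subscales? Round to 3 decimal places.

0.904

Var(I+A) = 2 + 2·[0.51] = 2 + 1.02 = 3.02.
Under uncorrelated errors the observed covariances equal the true-score covariances, so only the own-variance terms attenuate.
True-score variance = [0.75 + 0.96] + 1.02 = 1.71 + 1.02 = 2.73.
Reliability = 2.73 / 3.02 = 0.904.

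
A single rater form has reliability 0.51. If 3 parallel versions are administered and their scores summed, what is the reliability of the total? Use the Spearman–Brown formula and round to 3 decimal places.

ρ_k = kρ / (1 + (k−1)ρ) = 3·0.51 / (1 + 2·0.51) = 1.530 / 2.020 = 0.757.

0.757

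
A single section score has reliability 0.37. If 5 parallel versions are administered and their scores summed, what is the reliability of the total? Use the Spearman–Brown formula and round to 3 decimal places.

0.746

ρ_k = kρ / (1 + (k−1)ρ) = 5·0.37 / (1 + 4·0.37) = 1.850 / 2.480 = 0.746.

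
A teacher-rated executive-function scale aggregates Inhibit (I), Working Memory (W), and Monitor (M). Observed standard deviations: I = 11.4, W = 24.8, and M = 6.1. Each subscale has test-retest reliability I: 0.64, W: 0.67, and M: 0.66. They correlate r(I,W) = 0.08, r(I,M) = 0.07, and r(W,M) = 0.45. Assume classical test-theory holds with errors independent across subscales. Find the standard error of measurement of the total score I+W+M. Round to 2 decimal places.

16.20

Var(total) = 782.21 + 191.123 = 973.333.
True-score variance = 519.81 + 191.123 = 710.933, so reliability = 0.7304.
Error variance = 973.333 − 710.933 = 262.4; SEM = √262.4 = 16.20.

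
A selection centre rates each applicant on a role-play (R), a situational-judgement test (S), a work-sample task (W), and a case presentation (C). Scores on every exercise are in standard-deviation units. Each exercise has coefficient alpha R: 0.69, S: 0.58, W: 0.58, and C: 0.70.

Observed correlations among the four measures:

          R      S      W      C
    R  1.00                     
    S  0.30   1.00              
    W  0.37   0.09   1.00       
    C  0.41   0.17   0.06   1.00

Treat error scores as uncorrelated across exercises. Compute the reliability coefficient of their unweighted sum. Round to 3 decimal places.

0.787

Var(R+S+W+C) = 4 + 2·[0.30 + 0.37 + 0.41 + 0.09 + 0.17 + 0.06] = 4 + 2.8 = 6.8.
Under uncorrelated errors the observed covariances equal the true-score covariances, so only the own-variance terms attenuate.
True-score variance = [0.69 + 0.58 + 0.58 + 0.70] + 2.8 = 2.55 + 2.8 = 5.35.
Reliability = 5.35 / 6.8 = 0.787.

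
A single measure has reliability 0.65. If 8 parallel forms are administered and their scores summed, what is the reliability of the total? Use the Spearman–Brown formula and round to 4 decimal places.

0.9369

ρ_k = kρ / (1 + (k−1)ρ) = 8·0.65 / (1 + 7·0.65) = 5.200 / 5.550 = 0.9369.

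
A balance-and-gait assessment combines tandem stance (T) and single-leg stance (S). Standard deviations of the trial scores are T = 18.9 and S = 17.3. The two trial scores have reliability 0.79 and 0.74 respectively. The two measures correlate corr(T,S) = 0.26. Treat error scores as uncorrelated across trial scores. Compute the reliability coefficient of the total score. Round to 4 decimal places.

0.8151

Var(T+S) = 18.9² + 17.3² + 2·[18.9·17.3·0.26] = 656.5 + 170.024 = 826.524.
Under uncorrelated errors the observed covariances equal the true-score covariances, so only the own-variance terms attenuate.
True-score variance = [18.9²·0.79 + 17.3²·0.74] + 170.024 = 503.67 + 170.024 = 673.695.
Reliability = 673.695 / 826.524 = 0.8151.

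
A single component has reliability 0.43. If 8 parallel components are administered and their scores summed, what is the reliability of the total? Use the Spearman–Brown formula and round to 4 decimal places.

ρ_k = kρ / (1 + (k−1)ρ) = 8·0.43 / (1 + 7·0.43) = 3.440 / 4.010 = 0.8579.

0.8579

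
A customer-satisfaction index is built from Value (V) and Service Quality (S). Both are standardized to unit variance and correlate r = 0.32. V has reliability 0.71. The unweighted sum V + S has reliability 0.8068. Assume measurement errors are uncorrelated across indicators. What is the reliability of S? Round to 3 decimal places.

0.780

Var(V+S) = 2 + 2·0.32 = 2.640.
True-score variance = ρ_V + ρ_S + 2·0.32, so 0.8068 = (0.71 + ρ_S + 0.64) / 2.640.
ρ_S = 0.8068·2.640 − 0.71 − 0.64 = 0.780.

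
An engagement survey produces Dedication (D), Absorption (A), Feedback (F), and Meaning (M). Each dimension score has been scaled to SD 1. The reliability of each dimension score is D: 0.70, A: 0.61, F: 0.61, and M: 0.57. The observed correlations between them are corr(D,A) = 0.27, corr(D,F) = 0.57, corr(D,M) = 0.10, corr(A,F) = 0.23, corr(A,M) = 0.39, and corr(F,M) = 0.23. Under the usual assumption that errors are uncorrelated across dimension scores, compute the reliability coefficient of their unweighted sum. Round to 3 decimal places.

Var(D+A+F+M) = 4 + 2·[0.27 + 0.57 + 0.10 + 0.23 + 0.39 + 0.23] = 4 + 3.58 = 7.58.
Under uncorrelated errors the observed covariances equal the true-score covariances, so only the own-variance terms attenuate.
True-score variance = [0.70 + 0.61 + 0.61 + 0.57] + 3.58 = 2.49 + 3.58 = 6.07.
Reliability = 6.07 / 7.58 = 0.801.

0.801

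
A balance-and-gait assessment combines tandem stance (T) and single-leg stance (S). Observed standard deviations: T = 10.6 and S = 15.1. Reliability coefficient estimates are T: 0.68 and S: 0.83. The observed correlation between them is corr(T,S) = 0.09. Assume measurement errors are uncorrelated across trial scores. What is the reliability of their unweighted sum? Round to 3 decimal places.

Var(T+S) = 10.6² + 15.1² + 2·[10.6·15.1·0.09] = 340.37 + 28.8108 = 369.181.
Under uncorrelated errors the observed covariances equal the true-score covariances, so only the own-variance terms attenuate.
True-score variance = [10.6²·0.68 + 15.1²·0.83] + 28.8108 = 265.653 + 28.8108 = 294.464.
Reliability = 294.464 / 369.181 = 0.798.

0.798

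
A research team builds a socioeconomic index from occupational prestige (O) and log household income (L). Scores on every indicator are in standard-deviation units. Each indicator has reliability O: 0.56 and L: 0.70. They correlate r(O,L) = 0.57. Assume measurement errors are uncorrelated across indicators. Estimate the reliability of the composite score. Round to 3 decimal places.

0.764

Var(O+L) = 2 + 2·[0.57] = 2 + 1.14 = 3.14.
Because errors are independent across components, Cov(Tᵢ,Tⱼ) = Cov(Xᵢ,Xⱼ); the off-diagonal part of the true-score variance is the same as above.
True-score variance = [0.56 + 0.70] + 1.14 = 1.26 + 1.14 = 2.4.
Reliability = 2.4 / 3.14 = 0.764.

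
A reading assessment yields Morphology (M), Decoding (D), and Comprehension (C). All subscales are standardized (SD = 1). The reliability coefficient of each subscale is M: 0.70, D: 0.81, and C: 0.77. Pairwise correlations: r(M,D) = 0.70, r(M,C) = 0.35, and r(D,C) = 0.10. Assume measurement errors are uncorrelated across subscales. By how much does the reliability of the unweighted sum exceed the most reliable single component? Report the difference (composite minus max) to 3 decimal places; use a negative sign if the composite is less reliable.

Var(sum) = 3 + 2.3 = 5.3; true-score variance = 2.28 + 2.3 = 4.58; composite reliability = 0.8642.
Max component reliability = 0.8100.
Difference = 0.8642 − 0.8100 = 0.054.

0.054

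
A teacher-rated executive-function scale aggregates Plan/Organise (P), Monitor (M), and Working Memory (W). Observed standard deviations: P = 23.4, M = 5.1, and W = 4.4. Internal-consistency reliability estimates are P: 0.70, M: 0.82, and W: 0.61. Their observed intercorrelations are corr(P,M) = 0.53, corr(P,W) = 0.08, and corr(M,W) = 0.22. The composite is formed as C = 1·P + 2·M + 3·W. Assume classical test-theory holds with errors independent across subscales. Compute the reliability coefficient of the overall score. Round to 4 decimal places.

0.7887

Var(C) = 23.4² + 2²·5.1² + 3²·4.4² + 2·[2·23.4·5.1·0.53 + 3·23.4·4.4·0.08 + 6·5.1·4.4·0.22] = 825.84 + 361.663 = 1187.5.
Under uncorrelated errors the observed covariances equal the true-score covariances, so only the own-variance terms attenuate.
True-score variance = [23.4²·0.70 + 2²·5.1²·0.82 + 3²·4.4²·0.61] + 361.663 = 574.891 + 361.663 = 936.554.
Reliability = 936.554 / 1187.5 = 0.7887.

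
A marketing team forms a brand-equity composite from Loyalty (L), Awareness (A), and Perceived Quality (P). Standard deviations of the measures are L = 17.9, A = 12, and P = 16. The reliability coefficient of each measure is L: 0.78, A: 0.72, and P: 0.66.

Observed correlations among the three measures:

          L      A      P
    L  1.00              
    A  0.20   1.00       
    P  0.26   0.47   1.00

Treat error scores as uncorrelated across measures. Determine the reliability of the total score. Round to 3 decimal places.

Var(L+A+P) = 17.9² + 12² + 16² + 2·[17.9·12·0.20 + 17.9·16·0.26 + 12·16·0.47] = 720.41 + 415.328 = 1135.74.
Under uncorrelated errors the observed covariances equal the true-score covariances, so only the own-variance terms attenuate.
True-score variance = [17.9²·0.78 + 12²·0.72 + 16²·0.66] + 415.328 = 522.56 + 415.328 = 937.888.
Reliability = 937.888 / 1135.74 = 0.826.

0.826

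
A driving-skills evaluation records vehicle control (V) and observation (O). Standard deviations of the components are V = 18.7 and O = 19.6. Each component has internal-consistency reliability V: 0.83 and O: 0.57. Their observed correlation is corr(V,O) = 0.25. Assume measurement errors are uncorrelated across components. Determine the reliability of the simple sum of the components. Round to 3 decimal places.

Var(V+O) = 18.7² + 19.6² + 2·[18.7·19.6·0.25] = 733.85 + 183.26 = 917.11.
With uncorrelated errors the cross-covariances are all true-score covariance, so they carry over unchanged; only the diagonal terms shrink to ρᵢσᵢ².
True-score variance = [18.7²·0.83 + 19.6²·0.57] + 183.26 = 509.214 + 183.26 = 692.474.
Reliability = 692.474 / 917.11 = 0.755.

0.755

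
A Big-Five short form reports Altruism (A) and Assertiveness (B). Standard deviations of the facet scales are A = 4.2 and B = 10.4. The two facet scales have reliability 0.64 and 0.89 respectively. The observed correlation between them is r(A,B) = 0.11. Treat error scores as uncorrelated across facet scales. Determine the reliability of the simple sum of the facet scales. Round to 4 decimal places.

0.8652

Var(A+B) = 4.2² + 10.4² + 2·[4.2·10.4·0.11] = 125.8 + 9.6096 = 135.41.
With uncorrelated errors the cross-covariances are all true-score covariance, so they carry over unchanged; only the diagonal terms shrink to ρᵢσᵢ².
True-score variance = [4.2²·0.64 + 10.4²·0.89] + 9.6096 = 107.552 + 9.6096 = 117.162.
Reliability = 117.162 / 135.41 = 0.8652.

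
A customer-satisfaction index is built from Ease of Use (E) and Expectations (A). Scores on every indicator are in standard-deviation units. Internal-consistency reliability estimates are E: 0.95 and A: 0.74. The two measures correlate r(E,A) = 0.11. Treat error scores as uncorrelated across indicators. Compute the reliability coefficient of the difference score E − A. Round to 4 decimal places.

0.8258

Var(E−A) = 1 + 1 − 2·0.11 = 2 − 0.22 = 1.78.
With uncorrelated errors the cross-covariances are all true-score covariance, so they carry over unchanged; only the diagonal terms shrink to ρᵢσᵢ².
True-score variance = [0.95 + 0.74] − 0.22 = 1.69 − 0.22 = 1.47.
Reliability = 1.47 / 1.78 = 0.8258.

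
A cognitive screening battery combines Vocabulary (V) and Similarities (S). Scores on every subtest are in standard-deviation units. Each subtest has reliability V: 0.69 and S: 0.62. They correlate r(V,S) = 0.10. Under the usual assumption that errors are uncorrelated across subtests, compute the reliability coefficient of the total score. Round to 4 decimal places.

Var(V+S) = 2 + 2·[0.10] = 2 + 0.2 = 2.2.
Because errors are independent across components, Cov(Tᵢ,Tⱼ) = Cov(Xᵢ,Xⱼ); the off-diagonal part of the true-score variance is the same as above.
True-score variance = [0.69 + 0.62] + 0.2 = 1.31 + 0.2 = 1.51.
Reliability = 1.51 / 2.2 = 0.6864.

0.6864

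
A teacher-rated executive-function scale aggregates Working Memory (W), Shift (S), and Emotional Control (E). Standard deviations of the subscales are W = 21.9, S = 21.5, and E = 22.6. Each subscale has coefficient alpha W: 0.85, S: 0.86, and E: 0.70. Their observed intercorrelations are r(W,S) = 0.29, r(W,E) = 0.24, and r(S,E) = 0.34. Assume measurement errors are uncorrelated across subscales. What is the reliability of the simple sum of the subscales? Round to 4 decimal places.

Var(W+S+E) = 21.9² + 21.5² + 22.6² + 2·[21.9·21.5·0.29 + 21.9·22.6·0.24 + 21.5·22.6·0.34] = 1452.62 + 841.076 = 2293.7.
Because errors are independent across components, Cov(Tᵢ,Tⱼ) = Cov(Xᵢ,Xⱼ); the off-diagonal part of the true-score variance is the same as above.
True-score variance = [21.9²·0.85 + 21.5²·0.86 + 22.6²·0.70] + 841.076 = 1162.74 + 841.076 = 2003.81.
Reliability = 2003.81 / 2293.7 = 0.8736.

0.8736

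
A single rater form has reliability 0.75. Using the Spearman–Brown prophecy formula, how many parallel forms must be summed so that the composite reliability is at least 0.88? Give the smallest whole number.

3

k ≥ ρ*(1−ρ₁)/(ρ₁(1−ρ*)) = 0.88·0.25 / (0.75·0.12) = 2.444.
Smallest integer k = 3.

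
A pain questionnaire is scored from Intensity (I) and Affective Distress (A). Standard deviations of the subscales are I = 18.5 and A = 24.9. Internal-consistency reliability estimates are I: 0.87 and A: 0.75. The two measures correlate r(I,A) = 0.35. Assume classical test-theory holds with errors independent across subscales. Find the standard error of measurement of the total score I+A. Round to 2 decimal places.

Var(total) = 962.26 + 322.455 = 1284.71.
True-score variance = 762.765 + 322.455 = 1085.22, so reliability = 0.8447.
Error variance = 1284.71 − 1085.22 = 199.495; SEM = √199.495 = 14.12.

14.12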